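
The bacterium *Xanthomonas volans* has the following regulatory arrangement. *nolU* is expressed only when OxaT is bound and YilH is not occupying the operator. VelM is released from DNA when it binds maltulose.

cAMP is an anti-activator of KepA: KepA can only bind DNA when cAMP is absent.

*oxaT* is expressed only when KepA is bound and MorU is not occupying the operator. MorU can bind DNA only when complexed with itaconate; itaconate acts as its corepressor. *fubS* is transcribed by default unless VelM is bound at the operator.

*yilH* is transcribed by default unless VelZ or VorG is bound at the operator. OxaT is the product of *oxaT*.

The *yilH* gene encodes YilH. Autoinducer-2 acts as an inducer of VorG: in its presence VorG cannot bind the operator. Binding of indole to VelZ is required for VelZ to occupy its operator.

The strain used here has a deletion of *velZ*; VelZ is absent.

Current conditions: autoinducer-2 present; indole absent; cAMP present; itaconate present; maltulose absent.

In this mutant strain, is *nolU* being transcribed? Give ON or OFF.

VelZ is non-functional in this strain, so it has no effect.
Autoinducer-2 is present, so VorG is inactive.
With no repressor bound, *yilH* is transcribed.
So YilH is produced and active.
cAMP is present, so KepA is inactive.
Itaconate is present, so MorU is active.
With repressor MorU bound, *oxaT* is not transcribed.
So OxaT is not produced.
With repressor YilH bound, *nolU* is not transcribed.

OFF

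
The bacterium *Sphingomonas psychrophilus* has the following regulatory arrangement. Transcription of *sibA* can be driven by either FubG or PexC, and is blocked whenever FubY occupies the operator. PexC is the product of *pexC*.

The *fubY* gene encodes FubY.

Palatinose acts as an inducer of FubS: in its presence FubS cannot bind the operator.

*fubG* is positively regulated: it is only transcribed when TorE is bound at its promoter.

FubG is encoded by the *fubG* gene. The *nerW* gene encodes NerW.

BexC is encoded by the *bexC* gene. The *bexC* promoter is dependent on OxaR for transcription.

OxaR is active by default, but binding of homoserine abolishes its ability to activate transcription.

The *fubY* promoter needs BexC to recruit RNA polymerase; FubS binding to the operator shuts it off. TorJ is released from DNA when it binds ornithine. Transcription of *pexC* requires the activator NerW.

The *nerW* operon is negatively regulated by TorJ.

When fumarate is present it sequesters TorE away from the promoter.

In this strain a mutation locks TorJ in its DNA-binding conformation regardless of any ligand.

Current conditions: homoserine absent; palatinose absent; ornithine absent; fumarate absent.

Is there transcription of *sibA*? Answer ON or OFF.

Fumarate is absent, so TorE is active.
No repressor is bound and TorE is active, so *fubG* is transcribed.
So FubG is produced and active.
Palatinose is absent, so FubS is active.
Homoserine is absent, so OxaR is active.
No repressor is bound and OxaR is active, so *bexC* is transcribed.
So BexC is produced and active.
With repressor FubS bound, *fubY* is not transcribed.
So FubY is not produced.
TorJ is constitutively active in this strain.
With repressor TorJ bound, *nerW* is not transcribed.
So NerW is not produced.
Required activator NerW is absent, so *pexC* is not transcribed.
So PexC is not produced.
Activator FubG is present, so *sibA* is transcribed.

ON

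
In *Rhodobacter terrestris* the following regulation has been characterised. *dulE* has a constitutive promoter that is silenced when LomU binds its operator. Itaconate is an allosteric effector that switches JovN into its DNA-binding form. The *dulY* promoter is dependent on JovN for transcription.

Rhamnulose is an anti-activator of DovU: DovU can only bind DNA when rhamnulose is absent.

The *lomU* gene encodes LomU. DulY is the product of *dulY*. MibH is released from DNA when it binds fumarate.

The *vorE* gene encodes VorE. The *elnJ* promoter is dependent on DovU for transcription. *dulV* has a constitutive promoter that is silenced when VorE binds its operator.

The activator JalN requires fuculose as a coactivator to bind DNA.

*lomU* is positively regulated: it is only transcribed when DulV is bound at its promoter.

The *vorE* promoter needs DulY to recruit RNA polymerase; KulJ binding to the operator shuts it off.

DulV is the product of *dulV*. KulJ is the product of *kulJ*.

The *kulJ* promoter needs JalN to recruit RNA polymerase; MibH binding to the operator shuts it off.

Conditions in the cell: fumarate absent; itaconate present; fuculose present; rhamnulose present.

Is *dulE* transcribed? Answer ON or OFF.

ON

Fumarate is absent, so MibH is active.
Fuculose is present, so JalN is active.
With repressor MibH bound, *kulJ* is not transcribed.
So KulJ is not produced.
Itaconate is present, so JovN is active.
No repressor is bound and JovN is active, so *dulY* is transcribed.
So DulY is produced and active.
No repressor is bound and DulY is active, so *vorE* is transcribed.
So VorE is produced and active.
With repressor VorE bound, *dulV* is not transcribed.
So DulV is not produced.
Required activator DulV is absent, so *lomU* is not transcribed.
So LomU is not produced.
With no repressor bound, *dulE* is transcribed.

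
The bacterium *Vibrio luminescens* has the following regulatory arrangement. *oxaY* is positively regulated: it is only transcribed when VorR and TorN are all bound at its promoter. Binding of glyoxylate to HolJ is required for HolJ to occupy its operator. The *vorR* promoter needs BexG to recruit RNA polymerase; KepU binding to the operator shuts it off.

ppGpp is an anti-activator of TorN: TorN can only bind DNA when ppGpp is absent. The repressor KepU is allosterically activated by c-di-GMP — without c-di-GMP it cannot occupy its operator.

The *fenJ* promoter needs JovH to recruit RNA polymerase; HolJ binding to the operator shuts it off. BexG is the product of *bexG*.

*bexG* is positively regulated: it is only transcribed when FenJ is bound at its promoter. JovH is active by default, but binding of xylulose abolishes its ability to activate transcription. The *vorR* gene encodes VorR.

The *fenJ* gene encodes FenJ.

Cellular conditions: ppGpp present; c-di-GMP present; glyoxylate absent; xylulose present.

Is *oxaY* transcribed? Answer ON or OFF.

Xylulose is present, so JovH is inactive.
Glyoxylate is absent, so HolJ is inactive.
Required activator JovH is absent, so *fenJ* is not transcribed.
So FenJ is not produced.
Required activator FenJ is absent, so *bexG* is not transcribed.
So BexG is not produced.
c-di-GMP is present, so KepU is active.
With repressor KepU bound, *vorR* is not transcribed.
So VorR is not produced.
ppGpp is present, so TorN is inactive.
Required activator VorR is absent, so *oxaY* is not transcribed.

OFF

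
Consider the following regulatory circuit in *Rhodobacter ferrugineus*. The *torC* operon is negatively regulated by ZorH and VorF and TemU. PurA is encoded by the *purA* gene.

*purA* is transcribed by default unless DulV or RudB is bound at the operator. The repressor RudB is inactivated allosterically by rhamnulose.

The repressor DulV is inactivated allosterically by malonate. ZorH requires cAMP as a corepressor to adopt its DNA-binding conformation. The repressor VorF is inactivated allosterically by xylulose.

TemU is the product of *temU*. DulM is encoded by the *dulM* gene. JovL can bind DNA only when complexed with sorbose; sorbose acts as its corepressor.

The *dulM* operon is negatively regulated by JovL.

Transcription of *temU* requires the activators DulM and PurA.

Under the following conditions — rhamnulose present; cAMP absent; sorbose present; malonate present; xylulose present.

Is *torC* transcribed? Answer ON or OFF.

ON

cAMP is absent, so ZorH is inactive.
Xylulose is present, so VorF is inactive.
Sorbose is present, so JovL is active.
With repressor JovL bound, *dulM* is not transcribed.
So DulM is not produced.
Malonate is present, so DulV is inactive.
Rhamnulose is present, so RudB is inactive.
With no repressor bound, *purA* is transcribed.
So PurA is produced and active.
Required activator DulM is absent, so *temU* is not transcribed.
So TemU is not produced.
With no repressor bound, *torC* is transcribed.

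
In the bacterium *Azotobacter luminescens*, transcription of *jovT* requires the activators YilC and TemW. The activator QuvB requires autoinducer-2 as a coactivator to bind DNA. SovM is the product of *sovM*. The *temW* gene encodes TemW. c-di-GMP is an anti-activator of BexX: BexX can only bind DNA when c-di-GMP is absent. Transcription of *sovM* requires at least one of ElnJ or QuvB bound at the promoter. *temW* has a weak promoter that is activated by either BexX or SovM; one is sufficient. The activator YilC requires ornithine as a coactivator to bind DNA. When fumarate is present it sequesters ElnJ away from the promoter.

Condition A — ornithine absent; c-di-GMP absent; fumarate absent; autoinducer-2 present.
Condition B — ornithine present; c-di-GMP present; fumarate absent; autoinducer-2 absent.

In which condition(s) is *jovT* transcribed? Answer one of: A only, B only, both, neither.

B only

Condition A:
Ornithine is absent, so YilC is inactive.
c-di-GMP is absent, so BexX is active.
Fumarate is absent, so ElnJ is active.
Autoinducer-2 is present, so QuvB is active.
Activator ElnJ is present, so *sovM* is transcribed.
So SovM is produced and active.
Activator BexX is present, so *temW* is transcribed.
So TemW is produced and active.
Required activator YilC is absent, so *jovT* is not transcribed.
→ *jovT* is OFF in A.
Condition B:
Ornithine is present, so YilC is active.
c-di-GMP is present, so BexX is inactive.
Fumarate is absent, so ElnJ is active.
Autoinducer-2 is absent, so QuvB is inactive.
Activator ElnJ is present, so *sovM* is transcribed.
So SovM is produced and active.
Activator SovM is present, so *temW* is transcribed.
So TemW is produced and active.
No repressor is bound and YilC and TemW are active, so *jovT* is transcribed.
→ *jovT* is ON in B.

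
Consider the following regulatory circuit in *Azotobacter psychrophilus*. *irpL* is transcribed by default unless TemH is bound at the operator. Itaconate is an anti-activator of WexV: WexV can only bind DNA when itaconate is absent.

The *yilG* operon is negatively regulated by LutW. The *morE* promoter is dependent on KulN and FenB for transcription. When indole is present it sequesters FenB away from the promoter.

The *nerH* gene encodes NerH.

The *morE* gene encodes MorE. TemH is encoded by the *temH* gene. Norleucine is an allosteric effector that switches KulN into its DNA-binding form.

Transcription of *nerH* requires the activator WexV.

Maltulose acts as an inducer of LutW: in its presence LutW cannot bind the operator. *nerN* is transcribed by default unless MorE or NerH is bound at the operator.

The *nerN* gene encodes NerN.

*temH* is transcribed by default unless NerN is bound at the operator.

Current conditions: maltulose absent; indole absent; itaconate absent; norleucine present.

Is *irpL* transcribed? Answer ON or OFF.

Norleucine is present, so KulN is active.
Indole is absent, so FenB is active.
No repressor is bound and KulN and FenB are active, so *morE* is transcribed.
So MorE is produced and active.
Itaconate is absent, so WexV is active.
No repressor is bound and WexV is active, so *nerH* is transcribed.
So NerH is produced and active.
With repressor MorE bound, *nerN* is not transcribed.
So NerN is not produced.
With no repressor bound, *temH* is transcribed.
So TemH is produced and active.
With repressor TemH bound, *irpL* is not transcribed.

OFF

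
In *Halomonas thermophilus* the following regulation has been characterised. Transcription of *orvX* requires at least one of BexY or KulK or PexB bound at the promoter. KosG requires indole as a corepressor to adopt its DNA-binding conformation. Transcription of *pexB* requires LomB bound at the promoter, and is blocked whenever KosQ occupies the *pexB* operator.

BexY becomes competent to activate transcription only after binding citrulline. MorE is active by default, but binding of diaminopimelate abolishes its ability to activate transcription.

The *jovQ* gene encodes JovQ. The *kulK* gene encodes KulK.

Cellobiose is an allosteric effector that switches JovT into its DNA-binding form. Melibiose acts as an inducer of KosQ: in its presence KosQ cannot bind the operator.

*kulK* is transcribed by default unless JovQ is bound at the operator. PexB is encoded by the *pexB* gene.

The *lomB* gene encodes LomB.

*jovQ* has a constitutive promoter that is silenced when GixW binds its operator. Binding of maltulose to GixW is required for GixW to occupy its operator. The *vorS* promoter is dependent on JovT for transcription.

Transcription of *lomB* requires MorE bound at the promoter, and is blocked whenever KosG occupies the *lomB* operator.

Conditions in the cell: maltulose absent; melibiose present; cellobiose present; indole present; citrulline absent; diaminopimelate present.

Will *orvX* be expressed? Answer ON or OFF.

OFF

Citrulline is absent, so BexY is inactive.
Maltulose is absent, so GixW is inactive.
With no repressor bound, *jovQ* is transcribed.
So JovQ is produced and active.
With repressor JovQ bound, *kulK* is not transcribed.
So KulK is not produced.
Diaminopimelate is present, so MorE is inactive.
Indole is present, so KosG is active.
With repressor KosG bound, *lomB* is not transcribed.
So LomB is not produced.
Melibiose is present, so KosQ is inactive.
Required activator LomB is absent, so *pexB* is not transcribed.
So PexB is not produced.
No activator is available at the *orvX* promoter, so *orvX* is not transcribed.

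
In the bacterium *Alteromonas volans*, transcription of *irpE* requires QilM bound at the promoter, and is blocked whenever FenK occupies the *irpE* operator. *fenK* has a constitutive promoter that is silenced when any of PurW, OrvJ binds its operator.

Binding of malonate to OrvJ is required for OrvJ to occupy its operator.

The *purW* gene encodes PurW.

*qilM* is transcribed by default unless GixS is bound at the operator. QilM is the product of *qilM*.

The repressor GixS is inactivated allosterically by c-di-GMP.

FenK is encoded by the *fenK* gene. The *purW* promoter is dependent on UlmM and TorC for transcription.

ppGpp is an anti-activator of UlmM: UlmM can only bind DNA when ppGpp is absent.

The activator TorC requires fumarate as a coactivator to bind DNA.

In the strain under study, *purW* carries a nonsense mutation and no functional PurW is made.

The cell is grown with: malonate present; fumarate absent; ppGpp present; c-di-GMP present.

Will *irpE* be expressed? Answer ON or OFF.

PurW is non-functional in this strain, so it has no effect.
Malonate is present, so OrvJ is active.
With repressor OrvJ bound, *fenK* is not transcribed.
So FenK is not produced.
c-di-GMP is present, so GixS is inactive.
With no repressor bound, *qilM* is transcribed.
So QilM is produced and active.
No repressor is bound and QilM is active, so *irpE* is transcribed.

ON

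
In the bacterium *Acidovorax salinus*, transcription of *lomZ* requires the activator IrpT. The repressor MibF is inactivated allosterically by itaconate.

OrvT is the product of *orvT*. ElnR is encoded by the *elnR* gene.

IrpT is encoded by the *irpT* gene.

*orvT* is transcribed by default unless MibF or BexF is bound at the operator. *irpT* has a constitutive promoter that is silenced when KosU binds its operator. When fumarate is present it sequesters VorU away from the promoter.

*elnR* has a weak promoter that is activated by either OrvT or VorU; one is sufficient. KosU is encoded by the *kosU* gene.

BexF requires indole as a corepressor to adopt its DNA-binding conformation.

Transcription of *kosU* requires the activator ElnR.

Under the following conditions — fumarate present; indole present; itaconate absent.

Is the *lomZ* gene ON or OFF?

Itaconate is absent, so MibF is active.
Indole is present, so BexF is active.
With repressor MibF bound, *orvT* is not transcribed.
So OrvT is not produced.
Fumarate is present, so VorU is inactive.
No activator is available at the *elnR* promoter, so *elnR* is not transcribed.
So ElnR is not produced.
Required activator ElnR is absent, so *kosU* is not transcribed.
So KosU is not produced.
With no repressor bound, *irpT* is transcribed.
So IrpT is produced and active.
No repressor is bound and IrpT is active, so *lomZ* is transcribed.

ON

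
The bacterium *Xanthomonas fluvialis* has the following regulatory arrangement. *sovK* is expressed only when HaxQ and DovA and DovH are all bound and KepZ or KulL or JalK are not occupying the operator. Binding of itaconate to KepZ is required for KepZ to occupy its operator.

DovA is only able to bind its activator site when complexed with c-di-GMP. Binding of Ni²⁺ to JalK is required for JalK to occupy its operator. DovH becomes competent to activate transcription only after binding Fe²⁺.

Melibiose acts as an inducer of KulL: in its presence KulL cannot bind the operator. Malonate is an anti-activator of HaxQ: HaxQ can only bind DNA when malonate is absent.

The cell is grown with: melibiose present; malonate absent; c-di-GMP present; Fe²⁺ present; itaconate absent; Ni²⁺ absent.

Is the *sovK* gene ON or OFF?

ON

Malonate is absent, so HaxQ is active.
c-di-GMP is present, so DovA is active.
Fe²⁺ is present, so DovH is active.
Itaconate is absent, so KepZ is inactive.
Melibiose is present, so KulL is inactive.
Ni²⁺ is absent, so JalK is inactive.
No repressor is bound and HaxQ and DovA and DovH are active, so *sovK* is transcribed.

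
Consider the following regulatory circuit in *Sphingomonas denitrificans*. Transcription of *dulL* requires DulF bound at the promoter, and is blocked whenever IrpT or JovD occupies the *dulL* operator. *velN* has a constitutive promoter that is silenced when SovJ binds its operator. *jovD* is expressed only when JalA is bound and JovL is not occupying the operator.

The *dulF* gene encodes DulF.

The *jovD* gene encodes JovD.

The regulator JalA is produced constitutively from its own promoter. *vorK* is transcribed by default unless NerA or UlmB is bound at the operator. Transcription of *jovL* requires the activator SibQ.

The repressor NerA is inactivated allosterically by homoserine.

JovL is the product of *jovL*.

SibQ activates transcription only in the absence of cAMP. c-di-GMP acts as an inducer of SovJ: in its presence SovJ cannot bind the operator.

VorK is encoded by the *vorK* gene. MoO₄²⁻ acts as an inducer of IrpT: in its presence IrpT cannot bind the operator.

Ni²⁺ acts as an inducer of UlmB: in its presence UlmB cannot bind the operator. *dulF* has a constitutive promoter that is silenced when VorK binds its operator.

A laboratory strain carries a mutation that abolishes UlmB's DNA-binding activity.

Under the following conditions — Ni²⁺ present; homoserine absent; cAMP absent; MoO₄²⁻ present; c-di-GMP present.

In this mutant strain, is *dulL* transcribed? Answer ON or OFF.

MoO₄²⁻ is present, so IrpT is inactive.
Homoserine is absent, so NerA is active.
UlmB is non-functional in this strain, so it has no effect.
With repressor NerA bound, *vorK* is not transcribed.
So VorK is not produced.
With no repressor bound, *dulF* is transcribed.
So DulF is produced and active.
JalA is produced constitutively and is active.
cAMP is absent, so SibQ is active.
No repressor is bound and SibQ is active, so *jovL* is transcribed.
So JovL is produced and active.
With repressor JovL bound, *jovD* is not transcribed.
So JovD is not produced.
No repressor is bound and DulF is active, so *dulL* is transcribed.

ON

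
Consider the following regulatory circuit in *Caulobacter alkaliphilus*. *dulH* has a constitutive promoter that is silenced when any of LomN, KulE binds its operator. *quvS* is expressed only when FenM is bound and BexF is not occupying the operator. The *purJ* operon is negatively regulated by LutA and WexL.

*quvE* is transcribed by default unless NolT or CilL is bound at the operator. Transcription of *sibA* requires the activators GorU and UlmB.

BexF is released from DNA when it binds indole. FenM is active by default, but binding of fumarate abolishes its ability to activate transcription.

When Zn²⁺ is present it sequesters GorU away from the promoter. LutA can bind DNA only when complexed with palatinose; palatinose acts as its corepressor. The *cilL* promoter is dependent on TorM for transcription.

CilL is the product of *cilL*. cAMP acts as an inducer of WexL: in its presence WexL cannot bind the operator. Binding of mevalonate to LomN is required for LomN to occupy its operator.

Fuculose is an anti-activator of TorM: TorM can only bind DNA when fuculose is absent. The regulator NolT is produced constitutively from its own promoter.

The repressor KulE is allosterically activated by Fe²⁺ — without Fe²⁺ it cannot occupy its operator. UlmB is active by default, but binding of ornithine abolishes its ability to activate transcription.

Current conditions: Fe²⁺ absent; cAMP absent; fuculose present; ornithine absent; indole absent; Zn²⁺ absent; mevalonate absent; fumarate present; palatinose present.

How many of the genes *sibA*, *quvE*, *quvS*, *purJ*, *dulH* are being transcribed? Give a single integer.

Zn²⁺ is absent, so GorU is active.
Ornithine is absent, so UlmB is active.
No repressor is bound and GorU and UlmB are active, so *sibA* is transcribed.
→ *sibA* is ON.
NolT is produced constitutively and is active.
Fuculose is present, so TorM is inactive.
Required activator TorM is absent, so *cilL* is not transcribed.
So CilL is not produced.
With repressor NolT bound, *quvE* is not transcribed.
→ *quvE* is OFF.
Indole is absent, so BexF is active.
Fumarate is present, so FenM is inactive.
With repressor BexF bound, *quvS* is not transcribed.
→ *quvS* is OFF.
Palatinose is present, so LutA is active.
cAMP is absent, so WexL is active.
With repressor LutA bound, *purJ* is not transcribed.
→ *purJ* is OFF.
Mevalonate is absent, so LomN is inactive.
Fe²⁺ is absent, so KulE is inactive.
With no repressor bound, *dulH* is transcribed.
→ *dulH* is ON.
2 of the 5 genes are transcribed.

2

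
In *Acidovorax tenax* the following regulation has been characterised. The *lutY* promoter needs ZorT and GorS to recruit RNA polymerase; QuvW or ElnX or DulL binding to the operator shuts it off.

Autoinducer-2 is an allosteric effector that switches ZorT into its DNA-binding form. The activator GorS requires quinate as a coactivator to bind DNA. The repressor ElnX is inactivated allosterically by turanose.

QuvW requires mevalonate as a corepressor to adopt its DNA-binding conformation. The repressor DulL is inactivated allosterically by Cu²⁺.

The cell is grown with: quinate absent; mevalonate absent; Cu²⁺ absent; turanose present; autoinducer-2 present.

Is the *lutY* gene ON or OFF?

OFF

Mevalonate is absent, so QuvW is inactive.
Autoinducer-2 is present, so ZorT is active.
Turanose is present, so ElnX is inactive.
Cu²⁺ is absent, so DulL is active.
Quinate is absent, so GorS is inactive.
With repressor DulL bound, *lutY* is not transcribed.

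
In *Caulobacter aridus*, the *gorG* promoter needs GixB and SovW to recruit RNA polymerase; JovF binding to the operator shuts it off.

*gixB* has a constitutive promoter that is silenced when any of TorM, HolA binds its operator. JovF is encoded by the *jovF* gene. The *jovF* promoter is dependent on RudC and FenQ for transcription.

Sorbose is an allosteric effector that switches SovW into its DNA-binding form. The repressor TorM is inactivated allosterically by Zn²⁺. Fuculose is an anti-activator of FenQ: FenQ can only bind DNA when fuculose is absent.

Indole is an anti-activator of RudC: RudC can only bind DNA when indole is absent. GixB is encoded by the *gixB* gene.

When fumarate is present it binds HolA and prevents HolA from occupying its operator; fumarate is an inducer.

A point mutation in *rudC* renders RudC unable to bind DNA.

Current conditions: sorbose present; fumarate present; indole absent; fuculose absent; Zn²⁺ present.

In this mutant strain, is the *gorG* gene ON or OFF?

Zn²⁺ is present, so TorM is inactive.
Fumarate is present, so HolA is inactive.
With no repressor bound, *gixB* is transcribed.
So GixB is produced and active.
RudC is non-functional in this strain, so it has no effect.
Fuculose is absent, so FenQ is active.
Required activator RudC is absent, so *jovF* is not transcribed.
So JovF is not produced.
Sorbose is present, so SovW is active.
No repressor is bound and GixB and SovW are active, so *gorG* is transcribed.

ON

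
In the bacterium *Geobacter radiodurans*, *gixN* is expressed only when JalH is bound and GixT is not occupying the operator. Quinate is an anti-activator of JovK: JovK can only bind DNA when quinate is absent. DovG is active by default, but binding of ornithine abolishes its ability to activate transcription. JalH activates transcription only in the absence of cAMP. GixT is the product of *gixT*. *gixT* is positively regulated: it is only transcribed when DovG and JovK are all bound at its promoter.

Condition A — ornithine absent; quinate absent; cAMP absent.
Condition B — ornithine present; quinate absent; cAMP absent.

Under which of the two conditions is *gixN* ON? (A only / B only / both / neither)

Condition A:
Ornithine is absent, so DovG is active.
Quinate is absent, so JovK is active.
No repressor is bound and DovG and JovK are active, so *gixT* is transcribed.
So GixT is produced and active.
cAMP is absent, so JalH is active.
With repressor GixT bound, *gixN* is not transcribed.
→ *gixN* is OFF in A.
Condition B:
Ornithine is present, so DovG is inactive.
Quinate is absent, so JovK is active.
Required activator DovG is absent, so *gixT* is not transcribed.
So GixT is not produced.
cAMP is absent, so JalH is active.
No repressor is bound and JalH is active, so *gixN* is transcribed.
→ *gixN* is ON in B.

B only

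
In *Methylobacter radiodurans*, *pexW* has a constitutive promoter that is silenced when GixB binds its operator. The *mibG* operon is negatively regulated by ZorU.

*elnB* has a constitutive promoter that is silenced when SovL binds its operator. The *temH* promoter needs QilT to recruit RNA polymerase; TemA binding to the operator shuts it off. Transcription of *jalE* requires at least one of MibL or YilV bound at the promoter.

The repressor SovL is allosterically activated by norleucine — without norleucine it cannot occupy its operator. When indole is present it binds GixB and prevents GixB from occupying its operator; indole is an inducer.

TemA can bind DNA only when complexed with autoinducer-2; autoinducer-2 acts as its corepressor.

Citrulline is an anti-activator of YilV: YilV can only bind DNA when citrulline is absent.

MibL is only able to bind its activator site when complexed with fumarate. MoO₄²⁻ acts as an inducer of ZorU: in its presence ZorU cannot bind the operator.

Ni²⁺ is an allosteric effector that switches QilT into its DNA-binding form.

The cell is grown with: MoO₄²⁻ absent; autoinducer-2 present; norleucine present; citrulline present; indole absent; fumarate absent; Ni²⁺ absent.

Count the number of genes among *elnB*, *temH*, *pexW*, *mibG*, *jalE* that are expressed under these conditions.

0

Norleucine is present, so SovL is active.
With repressor SovL bound, *elnB* is not transcribed.
→ *elnB* is OFF.
Ni²⁺ is absent, so QilT is inactive.
Autoinducer-2 is present, so TemA is active.
With repressor TemA bound, *temH* is not transcribed.
→ *temH* is OFF.
Indole is absent, so GixB is active.
With repressor GixB bound, *pexW* is not transcribed.
→ *pexW* is OFF.
MoO₄²⁻ is absent, so ZorU is active.
With repressor ZorU bound, *mibG* is not transcribed.
→ *mibG* is OFF.
Fumarate is absent, so MibL is inactive.
Citrulline is present, so YilV is inactive.
No activator is available at the *jalE* promoter, so *jalE* is not transcribed.
→ *jalE* is OFF.
0 of the 5 genes are transcribed.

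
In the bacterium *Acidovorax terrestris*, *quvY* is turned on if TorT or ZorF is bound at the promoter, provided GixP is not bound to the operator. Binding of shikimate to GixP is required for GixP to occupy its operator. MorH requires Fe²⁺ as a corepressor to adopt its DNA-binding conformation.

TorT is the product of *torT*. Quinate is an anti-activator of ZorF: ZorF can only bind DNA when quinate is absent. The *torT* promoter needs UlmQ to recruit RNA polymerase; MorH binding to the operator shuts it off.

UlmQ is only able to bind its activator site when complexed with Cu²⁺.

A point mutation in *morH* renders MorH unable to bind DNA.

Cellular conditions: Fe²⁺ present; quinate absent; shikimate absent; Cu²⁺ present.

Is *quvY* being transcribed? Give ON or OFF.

ON

Cu²⁺ is present, so UlmQ is active.
MorH is non-functional in this strain, so it has no effect.
No repressor is bound and UlmQ is active, so *torT* is transcribed.
So TorT is produced and active.
Shikimate is absent, so GixP is inactive.
Quinate is absent, so ZorF is active.
Activator TorT is present, so *quvY* is transcribed.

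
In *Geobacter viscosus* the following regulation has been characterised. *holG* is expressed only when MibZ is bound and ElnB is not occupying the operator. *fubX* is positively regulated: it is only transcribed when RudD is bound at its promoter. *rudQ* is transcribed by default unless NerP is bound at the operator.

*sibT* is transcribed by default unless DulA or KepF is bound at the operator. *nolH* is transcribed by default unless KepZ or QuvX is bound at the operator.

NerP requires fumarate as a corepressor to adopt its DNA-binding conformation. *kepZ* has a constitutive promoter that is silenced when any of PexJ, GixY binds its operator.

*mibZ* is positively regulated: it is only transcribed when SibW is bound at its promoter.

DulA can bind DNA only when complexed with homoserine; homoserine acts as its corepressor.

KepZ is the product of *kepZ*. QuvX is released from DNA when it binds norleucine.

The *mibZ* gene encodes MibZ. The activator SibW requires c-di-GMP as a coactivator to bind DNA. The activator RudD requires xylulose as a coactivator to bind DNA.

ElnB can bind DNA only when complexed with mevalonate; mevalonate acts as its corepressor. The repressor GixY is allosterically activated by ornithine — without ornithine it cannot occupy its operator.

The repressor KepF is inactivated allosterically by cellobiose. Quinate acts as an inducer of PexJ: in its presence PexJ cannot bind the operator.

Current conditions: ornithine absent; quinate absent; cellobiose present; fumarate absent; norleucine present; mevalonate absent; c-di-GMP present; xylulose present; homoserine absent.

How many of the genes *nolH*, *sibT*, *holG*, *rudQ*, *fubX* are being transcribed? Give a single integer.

5

Quinate is absent, so PexJ is active.
Ornithine is absent, so GixY is inactive.
With repressor PexJ bound, *kepZ* is not transcribed.
So KepZ is not produced.
Norleucine is present, so QuvX is inactive.
With no repressor bound, *nolH* is transcribed.
→ *nolH* is ON.
Homoserine is absent, so DulA is inactive.
Cellobiose is present, so KepF is inactive.
With no repressor bound, *sibT* is transcribed.
→ *sibT* is ON.
Mevalonate is absent, so ElnB is inactive.
c-di-GMP is present, so SibW is active.
No repressor is bound and SibW is active, so *mibZ* is transcribed.
So MibZ is produced and active.
No repressor is bound and MibZ is active, so *holG* is transcribed.
→ *holG* is ON.
Fumarate is absent, so NerP is inactive.
With no repressor bound, *rudQ* is transcribed.
→ *rudQ* is ON.
Xylulose is present, so RudD is active.
No repressor is bound and RudD is active, so *fubX* is transcribed.
→ *fubX* is ON.
5 of the 5 genes are transcribed.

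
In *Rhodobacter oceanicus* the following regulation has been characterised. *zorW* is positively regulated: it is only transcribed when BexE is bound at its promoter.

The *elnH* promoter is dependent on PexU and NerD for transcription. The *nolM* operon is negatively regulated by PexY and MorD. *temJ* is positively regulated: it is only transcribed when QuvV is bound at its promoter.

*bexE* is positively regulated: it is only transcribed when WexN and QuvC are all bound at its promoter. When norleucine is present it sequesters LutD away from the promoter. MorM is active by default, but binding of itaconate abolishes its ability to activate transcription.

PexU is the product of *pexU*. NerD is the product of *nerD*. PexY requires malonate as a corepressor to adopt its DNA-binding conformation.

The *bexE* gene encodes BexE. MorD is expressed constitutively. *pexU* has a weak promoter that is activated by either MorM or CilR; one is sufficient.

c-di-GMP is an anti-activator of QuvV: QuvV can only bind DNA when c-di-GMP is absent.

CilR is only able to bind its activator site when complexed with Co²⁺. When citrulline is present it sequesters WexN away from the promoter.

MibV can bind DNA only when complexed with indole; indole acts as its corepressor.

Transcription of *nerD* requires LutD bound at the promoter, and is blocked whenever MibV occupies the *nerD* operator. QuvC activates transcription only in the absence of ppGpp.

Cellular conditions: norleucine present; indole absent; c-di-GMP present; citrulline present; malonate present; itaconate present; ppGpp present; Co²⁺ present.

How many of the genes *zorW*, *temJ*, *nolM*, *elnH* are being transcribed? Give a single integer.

0

Citrulline is present, so WexN is inactive.
ppGpp is present, so QuvC is inactive.
Required activator WexN is absent, so *bexE* is not transcribed.
So BexE is not produced.
Required activator BexE is absent, so *zorW* is not transcribed.
→ *zorW* is OFF.
c-di-GMP is present, so QuvV is inactive.
Required activator QuvV is absent, so *temJ* is not transcribed.
→ *temJ* is OFF.
Malonate is present, so PexY is active.
MorD is produced constitutively and is active.
With repressor PexY bound, *nolM* is not transcribed.
→ *nolM* is OFF.
Itaconate is present, so MorM is inactive.
Co²⁺ is present, so CilR is active.
Activator CilR is present, so *pexU* is transcribed.
So PexU is produced and active.
Norleucine is present, so LutD is inactive.
Indole is absent, so MibV is inactive.
Required activator LutD is absent, so *nerD* is not transcribed.
So NerD is not produced.
Required activator NerD is absent, so *elnH* is not transcribed.
→ *elnH* is OFF.
0 of the 4 genes are transcribed.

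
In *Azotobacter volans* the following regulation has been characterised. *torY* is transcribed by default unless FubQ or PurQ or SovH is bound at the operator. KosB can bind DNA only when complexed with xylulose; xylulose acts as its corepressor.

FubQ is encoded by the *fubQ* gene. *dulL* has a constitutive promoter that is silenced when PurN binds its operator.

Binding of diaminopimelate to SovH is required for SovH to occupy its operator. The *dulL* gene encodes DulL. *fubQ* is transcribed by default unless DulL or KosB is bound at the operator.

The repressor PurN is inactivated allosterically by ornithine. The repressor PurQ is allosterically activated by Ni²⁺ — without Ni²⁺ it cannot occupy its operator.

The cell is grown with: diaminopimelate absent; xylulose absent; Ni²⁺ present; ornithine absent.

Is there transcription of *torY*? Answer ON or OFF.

Ornithine is absent, so PurN is active.
With repressor PurN bound, *dulL* is not transcribed.
So DulL is not produced.
Xylulose is absent, so KosB is inactive.
With no repressor bound, *fubQ* is transcribed.
So FubQ is produced and active.
Ni²⁺ is present, so PurQ is active.
Diaminopimelate is absent, so SovH is inactive.
With repressor FubQ bound, *torY* is not transcribed.

OFF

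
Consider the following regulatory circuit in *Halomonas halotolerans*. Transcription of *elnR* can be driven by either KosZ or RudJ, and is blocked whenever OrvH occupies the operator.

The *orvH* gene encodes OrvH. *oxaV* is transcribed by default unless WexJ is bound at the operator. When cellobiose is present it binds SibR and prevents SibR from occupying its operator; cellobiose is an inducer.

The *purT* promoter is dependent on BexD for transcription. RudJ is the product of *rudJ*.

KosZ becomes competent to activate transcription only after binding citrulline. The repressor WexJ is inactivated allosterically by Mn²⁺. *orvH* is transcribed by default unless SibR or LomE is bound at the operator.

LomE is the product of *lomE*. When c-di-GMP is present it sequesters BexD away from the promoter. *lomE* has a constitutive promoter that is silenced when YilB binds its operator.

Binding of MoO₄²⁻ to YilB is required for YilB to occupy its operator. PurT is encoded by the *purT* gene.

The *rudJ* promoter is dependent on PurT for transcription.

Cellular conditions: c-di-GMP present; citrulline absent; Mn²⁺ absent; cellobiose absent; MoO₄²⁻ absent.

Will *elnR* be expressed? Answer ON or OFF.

Citrulline is absent, so KosZ is inactive.
Cellobiose is absent, so SibR is active.
MoO₄²⁻ is absent, so YilB is inactive.
With no repressor bound, *lomE* is transcribed.
So LomE is produced and active.
With repressor SibR bound, *orvH* is not transcribed.
So OrvH is not produced.
c-di-GMP is present, so BexD is inactive.
Required activator BexD is absent, so *purT* is not transcribed.
So PurT is not produced.
Required activator PurT is absent, so *rudJ* is not transcribed.
So RudJ is not produced.
No activator is available at the *elnR* promoter, so *elnR* is not transcribed.

OFF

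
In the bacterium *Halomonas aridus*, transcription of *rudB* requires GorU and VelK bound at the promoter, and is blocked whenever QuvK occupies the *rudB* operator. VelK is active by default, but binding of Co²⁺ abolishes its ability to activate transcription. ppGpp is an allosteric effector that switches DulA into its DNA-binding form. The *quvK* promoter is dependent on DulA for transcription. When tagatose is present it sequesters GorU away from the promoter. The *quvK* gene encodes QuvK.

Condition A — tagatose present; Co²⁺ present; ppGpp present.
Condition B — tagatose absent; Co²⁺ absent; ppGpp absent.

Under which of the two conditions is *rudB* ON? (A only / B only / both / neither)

B only

Condition A:
Tagatose is present, so GorU is inactive.
Co²⁺ is present, so VelK is inactive.
ppGpp is present, so DulA is active.
No repressor is bound and DulA is active, so *quvK* is transcribed.
So QuvK is produced and active.
With repressor QuvK bound, *rudB* is not transcribed.
→ *rudB* is OFF in A.
Condition B:
Tagatose is absent, so GorU is active.
Co²⁺ is absent, so VelK is active.
ppGpp is absent, so DulA is inactive.
Required activator DulA is absent, so *quvK* is not transcribed.
So QuvK is not produced.
No repressor is bound and GorU and VelK are active, so *rudB* is transcribed.
→ *rudB* is ON in B.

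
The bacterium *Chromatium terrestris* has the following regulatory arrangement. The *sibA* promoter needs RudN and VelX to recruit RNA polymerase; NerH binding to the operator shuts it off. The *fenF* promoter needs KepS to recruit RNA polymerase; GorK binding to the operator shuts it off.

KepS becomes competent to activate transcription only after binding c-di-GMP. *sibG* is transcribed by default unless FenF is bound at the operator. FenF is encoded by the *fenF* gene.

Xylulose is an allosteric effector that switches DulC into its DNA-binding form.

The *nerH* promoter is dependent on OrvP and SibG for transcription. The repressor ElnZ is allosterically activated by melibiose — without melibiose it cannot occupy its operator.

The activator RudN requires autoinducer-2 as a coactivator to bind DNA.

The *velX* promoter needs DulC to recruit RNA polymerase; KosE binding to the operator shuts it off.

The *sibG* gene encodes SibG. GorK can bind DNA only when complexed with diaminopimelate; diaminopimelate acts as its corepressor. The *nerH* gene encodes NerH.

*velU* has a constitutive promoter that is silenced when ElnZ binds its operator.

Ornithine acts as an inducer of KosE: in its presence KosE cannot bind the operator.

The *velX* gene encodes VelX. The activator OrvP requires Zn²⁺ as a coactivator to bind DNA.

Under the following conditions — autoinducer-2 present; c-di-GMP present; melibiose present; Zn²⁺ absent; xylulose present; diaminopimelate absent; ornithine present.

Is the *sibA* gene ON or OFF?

ON

Autoinducer-2 is present, so RudN is active.
Xylulose is present, so DulC is active.
Ornithine is present, so KosE is inactive.
No repressor is bound and DulC is active, so *velX* is transcribed.
So VelX is produced and active.
Zn²⁺ is absent, so OrvP is inactive.
Diaminopimelate is absent, so GorK is inactive.
c-di-GMP is present, so KepS is active.
No repressor is bound and KepS is active, so *fenF* is transcribed.
So FenF is produced and active.
With repressor FenF bound, *sibG* is not transcribed.
So SibG is not produced.
Required activator OrvP is absent, so *nerH* is not transcribed.
So NerH is not produced.
No repressor is bound and RudN and VelX are active, so *sibA* is transcribed.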